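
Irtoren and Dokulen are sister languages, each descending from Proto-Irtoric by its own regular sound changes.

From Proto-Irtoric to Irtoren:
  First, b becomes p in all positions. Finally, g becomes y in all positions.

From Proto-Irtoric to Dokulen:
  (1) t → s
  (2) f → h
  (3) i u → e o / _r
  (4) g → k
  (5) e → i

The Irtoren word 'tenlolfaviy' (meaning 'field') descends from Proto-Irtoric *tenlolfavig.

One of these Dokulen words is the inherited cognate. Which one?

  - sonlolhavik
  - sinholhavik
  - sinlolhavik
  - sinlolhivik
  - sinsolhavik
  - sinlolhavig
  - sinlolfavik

Dokulen: start from *tenlolfavig.
  rule 1 (unconditioned shift): tenlolfavig → senlolfavig
  rule 2 (unconditioned shift): senlolfavig → senlolhavig
  rule 3: no change — senlolhavig
  rule 4 (unconditioned shift): senlolhavig → senlolhavik
  rule 5 (vowel merger): senlolhavik → sinlolhavik
  ⇒ Dokulen sinlolhavik
The other candidates each miss or misapply at least one Dokulen change.

sinlolhavik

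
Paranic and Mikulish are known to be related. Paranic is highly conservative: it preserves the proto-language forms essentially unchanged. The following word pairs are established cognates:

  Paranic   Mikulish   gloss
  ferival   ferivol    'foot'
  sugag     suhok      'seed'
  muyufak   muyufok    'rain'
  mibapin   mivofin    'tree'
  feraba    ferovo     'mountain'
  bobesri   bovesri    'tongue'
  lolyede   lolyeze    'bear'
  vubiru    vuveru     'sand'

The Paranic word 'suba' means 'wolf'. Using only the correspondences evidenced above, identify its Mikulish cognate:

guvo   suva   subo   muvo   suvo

suvo

mibapin ~ mivofin, feraba ~ ferovo — Paranic b corresponds to Mikulish v between vowels (before a back vowel).
feraba ~ ferovo — Paranic a corresponds to Mikulish o word-finally.
Applying these to Paranic 'suba':
  suba → suva   (b→v between vowels (before a back vowel))
  suva → suvo   (a→o word-finally)
So the Mikulish cognate is 'suvo'.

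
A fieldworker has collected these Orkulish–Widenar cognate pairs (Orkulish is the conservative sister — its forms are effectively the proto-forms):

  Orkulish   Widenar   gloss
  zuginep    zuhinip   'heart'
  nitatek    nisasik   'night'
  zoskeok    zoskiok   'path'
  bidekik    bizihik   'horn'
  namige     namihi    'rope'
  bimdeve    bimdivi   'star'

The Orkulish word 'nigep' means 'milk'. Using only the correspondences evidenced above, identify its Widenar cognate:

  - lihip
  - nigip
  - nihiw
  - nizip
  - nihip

namige ~ namihi — Orkulish g corresponds to Widenar h between vowels (before a front vowel).
zuginep ~ zuhinip — Orkulish e corresponds to Widenar i after a consonant, before a labial obstruent.
Applying these to Orkulish 'nigep':
  nigep → nihep   (g→h between vowels (before a front vowel))
  nihep → nihip   (e→i after a consonant, before a labial obstruent)
So the Widenar cognate is 'nihip'.

nihip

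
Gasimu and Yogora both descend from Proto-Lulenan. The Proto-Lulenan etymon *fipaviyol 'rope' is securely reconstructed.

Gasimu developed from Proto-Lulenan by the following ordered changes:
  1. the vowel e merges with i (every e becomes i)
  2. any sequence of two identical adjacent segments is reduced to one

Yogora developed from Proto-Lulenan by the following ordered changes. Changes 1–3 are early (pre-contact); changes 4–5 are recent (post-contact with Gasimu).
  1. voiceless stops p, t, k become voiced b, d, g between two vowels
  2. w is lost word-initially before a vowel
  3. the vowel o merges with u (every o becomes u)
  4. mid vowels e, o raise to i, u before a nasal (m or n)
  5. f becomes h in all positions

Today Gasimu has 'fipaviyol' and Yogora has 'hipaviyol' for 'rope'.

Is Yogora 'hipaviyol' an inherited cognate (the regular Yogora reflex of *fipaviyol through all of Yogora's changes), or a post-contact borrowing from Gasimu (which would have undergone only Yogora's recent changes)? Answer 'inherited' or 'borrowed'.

If inherited, *fipaviyol would pass through all of Yogora's changes:
Yogora: start from *fipaviyol.
  rule 1 (intervocalic voicing): fipaviyol → fibaviyol
  rule 2: no change — fibaviyol
  rule 3 (vowel merger): fibaviyol → fibaviyul
  rule 4: no change — fibaviyul
  rule 5 (unconditioned shift): fibaviyul → hibaviyul
  ⇒ Yogora hibaviyul
If borrowed from Gasimu 'fipaviyol' after the early changes, it would undergo only the recent ones:
  rule 4 (pre-nasal raising): no change (fipaviyol)
  rule 5 (unconditioned shift): fipaviyol → hipaviyol
  ⇒ as a loan: hipaviyol
Yogora 'hipaviyol' matches the loan outcome 'hipaviyol', not the inherited 'hibaviyul' — it skipped the early Yogora changes, so it was borrowed from Gasimu.

borrowed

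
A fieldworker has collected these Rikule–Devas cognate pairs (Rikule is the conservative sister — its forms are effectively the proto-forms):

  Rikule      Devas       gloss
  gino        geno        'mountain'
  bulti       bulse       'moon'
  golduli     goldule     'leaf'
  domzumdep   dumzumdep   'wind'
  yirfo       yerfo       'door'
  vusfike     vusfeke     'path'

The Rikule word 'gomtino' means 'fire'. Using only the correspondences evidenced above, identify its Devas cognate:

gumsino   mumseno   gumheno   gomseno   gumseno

domzumdep ~ dumzumdep — Rikule o corresponds to Devas u after a consonant, before a nasal.
bulti ~ bulse — Rikule t corresponds to Devas s after a consonant, before a front vowel.
gino ~ geno — Rikule i corresponds to Devas e after a consonant, before a nasal.
Applying these to Rikule 'gomtino':
  gomtino → gumtino   (o→u after a consonant, before a nasal)
  gumtino → gumsino   (t→s after a consonant, before a front vowel)
  gumsino → gumseno   (i→e after a consonant, before a nasal)
So the Devas cognate is 'gumseno'.

gumseno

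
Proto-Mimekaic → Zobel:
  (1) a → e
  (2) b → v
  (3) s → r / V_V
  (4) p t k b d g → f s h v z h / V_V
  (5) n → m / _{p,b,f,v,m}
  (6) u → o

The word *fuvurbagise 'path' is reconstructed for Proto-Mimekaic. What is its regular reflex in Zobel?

fovorvehire

Zobel: start from *fuvurbagise.
  rule 1 (vowel merger): fuvurbagise → fuvurbegise
  rule 2 (unconditioned shift): fuvurbegise → fuvurvegise
  rule 3 (rhotacism): fuvurvegise → fuvurvegire
  rule 4 (intervocalic lenition): fuvurvegire → fuvurvehire
  rule 5: no change — fuvurvehire
  rule 6 (vowel merger): fuvurvehire → fovorvehire
  ⇒ Zobel fovorvehire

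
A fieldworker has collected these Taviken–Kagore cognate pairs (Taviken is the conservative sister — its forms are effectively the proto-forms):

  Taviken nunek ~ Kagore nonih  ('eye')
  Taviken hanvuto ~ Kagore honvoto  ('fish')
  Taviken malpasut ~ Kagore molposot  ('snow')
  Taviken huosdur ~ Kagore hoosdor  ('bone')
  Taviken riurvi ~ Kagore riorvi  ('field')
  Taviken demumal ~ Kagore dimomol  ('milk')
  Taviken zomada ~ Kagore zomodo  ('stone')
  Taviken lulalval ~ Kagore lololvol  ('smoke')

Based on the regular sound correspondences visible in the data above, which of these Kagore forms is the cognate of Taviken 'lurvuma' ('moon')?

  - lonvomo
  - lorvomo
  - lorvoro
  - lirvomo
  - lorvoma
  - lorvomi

huosdur ~ hoosdor — Taviken u corresponds to Kagore o after a consonant, before r.
demumal ~ dimomol — Taviken u corresponds to Kagore o after a consonant, before a nasal.
zomada ~ zomodo — Taviken a corresponds to Kagore o word-finally.
Applying these to Taviken 'lurvuma':
  lurvuma → lorvuma   (u→o after a consonant, before r)
  lorvuma → lorvoma   (u→o after a consonant, before a nasal)
  lorvoma → lorvomo   (a→o word-finally)
So the Kagore cognate is 'lorvomo'.

lorvomo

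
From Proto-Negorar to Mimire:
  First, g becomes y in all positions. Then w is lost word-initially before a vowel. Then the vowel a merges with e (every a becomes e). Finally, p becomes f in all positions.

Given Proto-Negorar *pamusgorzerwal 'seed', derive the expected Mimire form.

femusyorzerwel

Mimire: *pamusgorzerwal > pamusyorzerwal > pemusyorzerwel > femusyorzerwel  (by unconditioned shift, vowel merger, unconditioned shift)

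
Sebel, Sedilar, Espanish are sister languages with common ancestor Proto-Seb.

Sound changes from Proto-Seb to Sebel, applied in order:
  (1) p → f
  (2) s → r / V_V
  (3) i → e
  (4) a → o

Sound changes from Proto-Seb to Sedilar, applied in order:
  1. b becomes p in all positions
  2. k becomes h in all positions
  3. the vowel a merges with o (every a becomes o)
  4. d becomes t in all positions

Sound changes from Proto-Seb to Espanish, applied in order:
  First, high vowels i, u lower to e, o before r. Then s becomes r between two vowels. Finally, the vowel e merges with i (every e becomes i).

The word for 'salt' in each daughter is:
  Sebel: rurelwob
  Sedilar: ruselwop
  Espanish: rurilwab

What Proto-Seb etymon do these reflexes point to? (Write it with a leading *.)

Position 7: Sebel has o, Sedilar has o, Espanish has a. Espanish preserves a here (none of its changes turn any other segment into a), so the proto-segment is *a.
Position 4: Sebel has e, Sedilar has e, Espanish has i. Sedilar preserves e here (none of its changes turn any other segment into e), so the proto-segment is *e.
This points to *ruselwab. Verify forward in each daughter:
Sebel: *ruselwab
  ruselwab (rule 1 does not apply)
  ruselwab → rurelwab   [rhotacism]
  rurelwab (rule 3 does not apply)
  rurelwab → rurelwob   [vowel merger]
  giving Sebel rurelwob.
Sedilar: *ruselwab
  ruselwab → ruselwap   [unconditioned shift]
  ruselwap (rule 2 does not apply)
  ruselwap → ruselwop   [vowel merger]
  ruselwop (rule 4 does not apply)
  giving Sedilar ruselwop.
Espanish: *ruselwab
  ruselwab (rule 1 does not apply)
  ruselwab → rurelwab   [rhotacism]
  rurelwab → rurilwab   [vowel merger]
  giving Espanish rurilwab.
Only *ruselwab yields all of Sebel rurelwob, Sedilar ruselwop, Espanish rurilwab.

*ruselwab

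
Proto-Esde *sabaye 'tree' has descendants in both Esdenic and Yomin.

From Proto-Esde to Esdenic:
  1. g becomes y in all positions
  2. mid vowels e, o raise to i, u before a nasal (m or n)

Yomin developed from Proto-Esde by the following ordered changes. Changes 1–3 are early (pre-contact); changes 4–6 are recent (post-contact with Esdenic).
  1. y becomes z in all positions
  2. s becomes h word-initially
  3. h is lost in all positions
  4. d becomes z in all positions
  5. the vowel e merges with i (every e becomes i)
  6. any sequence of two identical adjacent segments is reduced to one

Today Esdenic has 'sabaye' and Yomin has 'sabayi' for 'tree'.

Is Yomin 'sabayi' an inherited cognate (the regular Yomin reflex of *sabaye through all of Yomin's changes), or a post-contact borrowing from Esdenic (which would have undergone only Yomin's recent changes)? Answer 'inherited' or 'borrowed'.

If inherited, *sabaye would pass through all of Yomin's changes:
Yomin: start from *sabaye.
  rule 1 (unconditioned shift): sabaye → sabaze
  rule 2 (debuccalisation): sabaze → habaze
  rule 3 (h-loss): habaze → abaze
  rule 4: no change — abaze
  rule 5 (vowel merger): abaze → abazi
  rule 6: no change — abazi
  ⇒ Yomin abazi
If borrowed from Esdenic 'sabaye' after the early changes, it would undergo only the recent ones:
  rule 4 (unconditioned shift): no change (sabaye)
  rule 5 (vowel merger): sabaye → sabayi
  rule 6 (degemination): no change (sabayi)
  ⇒ as a loan: sabayi
Yomin 'sabayi' matches the loan outcome 'sabayi', not the inherited 'abazi' — it skipped the early Yomin changes, so it was borrowed from Esdenic.

borrowed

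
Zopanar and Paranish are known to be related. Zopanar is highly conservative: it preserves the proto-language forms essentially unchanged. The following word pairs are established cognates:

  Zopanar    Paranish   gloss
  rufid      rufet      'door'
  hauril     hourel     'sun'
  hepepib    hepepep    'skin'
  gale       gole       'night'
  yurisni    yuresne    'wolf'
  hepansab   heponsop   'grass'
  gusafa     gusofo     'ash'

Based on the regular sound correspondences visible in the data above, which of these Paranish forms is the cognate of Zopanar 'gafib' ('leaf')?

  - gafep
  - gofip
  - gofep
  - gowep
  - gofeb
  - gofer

gofep

gusafa ~ gusofo — Zopanar a corresponds to Paranish o after a consonant, before a labial obstruent.
hepepib ~ hepepep — Zopanar i corresponds to Paranish e after a consonant, before a labial obstruent.
hepepib ~ hepepep, hepansab ~ heponsop — Zopanar b corresponds to Paranish p word-finally.
Applying these to Zopanar 'gafib':
  gafib → gofib   (a→o after a consonant, before a labial obstruent)
  gofib → gofeb   (i→e after a consonant, before a labial obstruent)
  gofeb → gofep   (b→p word-finally)
So the Paranish cognate is 'gofep'.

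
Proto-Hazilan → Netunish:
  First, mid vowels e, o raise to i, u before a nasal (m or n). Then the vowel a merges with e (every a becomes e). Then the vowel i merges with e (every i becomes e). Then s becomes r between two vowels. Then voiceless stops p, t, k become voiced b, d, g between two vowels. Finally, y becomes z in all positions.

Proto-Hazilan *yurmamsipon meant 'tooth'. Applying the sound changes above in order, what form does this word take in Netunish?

Netunish: *yurmamsipon
  yurmamsipon → yurmamsipun   [pre-nasal raising]
  yurmamsipun → yurmemsipun   [vowel merger]
  yurmemsipun → yurmemsepun   [vowel merger]
  yurmemsepun (rule 4 does not apply)
  yurmemsepun → yurmemsebun   [intervocalic voicing]
  yurmemsebun → zurmemsebun   [unconditioned shift]
  giving Netunish zurmemsebun.

zurmemsebun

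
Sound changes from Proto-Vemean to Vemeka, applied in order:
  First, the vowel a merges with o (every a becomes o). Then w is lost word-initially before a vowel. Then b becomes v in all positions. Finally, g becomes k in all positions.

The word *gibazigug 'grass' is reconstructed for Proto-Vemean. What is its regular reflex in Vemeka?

Vemeka: start from *gibazigug.
  rule 1 (vowel merger): gibazigug → gibozigug
  rule 2: no change — gibozigug
  rule 3 (unconditioned shift): gibozigug → givozigug
  rule 4 (unconditioned shift): givozigug → kivozikuk
  ⇒ Vemeka kivozikuk

kivozikuk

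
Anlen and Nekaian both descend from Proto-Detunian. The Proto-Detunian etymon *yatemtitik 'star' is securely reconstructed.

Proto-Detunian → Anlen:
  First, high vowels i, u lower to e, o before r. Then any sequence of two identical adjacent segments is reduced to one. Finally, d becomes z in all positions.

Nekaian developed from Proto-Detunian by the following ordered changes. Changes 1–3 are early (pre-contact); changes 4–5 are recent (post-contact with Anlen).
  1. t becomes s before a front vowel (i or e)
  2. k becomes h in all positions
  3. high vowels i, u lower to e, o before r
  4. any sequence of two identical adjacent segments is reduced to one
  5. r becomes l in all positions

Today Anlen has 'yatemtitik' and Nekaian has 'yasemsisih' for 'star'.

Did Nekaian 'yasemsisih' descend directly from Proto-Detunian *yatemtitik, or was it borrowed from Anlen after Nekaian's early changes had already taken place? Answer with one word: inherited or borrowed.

If inherited, *yatemtitik would pass through all of Nekaian's changes:
Nekaian: start from *yatemtitik.
  rule 1 (palatalisation): yatemtitik → yasemsisik
  rule 2 (unconditioned shift): yasemsisik → yasemsisih
  rule 3: no change — yasemsisih
  rule 4: no change — yasemsisih
  rule 5: no change — yasemsisih
  ⇒ Nekaian yasemsisih
If borrowed from Anlen 'yatemtitik' after the early changes, it would undergo only the recent ones:
  rule 4 (degemination): no change (yatemtitik)
  rule 5 (unconditioned shift): no change (yatemtitik)
  ⇒ as a loan: yatemtitik
Nekaian 'yasemsisih' matches the inherited outcome exactly, so it is an inherited cognate, not a loan.

inherited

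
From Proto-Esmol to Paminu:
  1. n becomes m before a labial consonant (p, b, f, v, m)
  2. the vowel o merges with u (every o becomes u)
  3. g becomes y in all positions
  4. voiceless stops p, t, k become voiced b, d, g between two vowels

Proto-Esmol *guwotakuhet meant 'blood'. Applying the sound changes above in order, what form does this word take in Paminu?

yuwudaguhet

Paminu: start from *guwotakuhet.
  rule 1: no change — guwotakuhet
  rule 2 (vowel merger): guwotakuhet → guwutakuhet
  rule 3 (unconditioned shift): guwutakuhet → yuwutakuhet
  rule 4 (intervocalic voicing): yuwutakuhet → yuwudaguhet
  ⇒ Paminu yuwudaguhet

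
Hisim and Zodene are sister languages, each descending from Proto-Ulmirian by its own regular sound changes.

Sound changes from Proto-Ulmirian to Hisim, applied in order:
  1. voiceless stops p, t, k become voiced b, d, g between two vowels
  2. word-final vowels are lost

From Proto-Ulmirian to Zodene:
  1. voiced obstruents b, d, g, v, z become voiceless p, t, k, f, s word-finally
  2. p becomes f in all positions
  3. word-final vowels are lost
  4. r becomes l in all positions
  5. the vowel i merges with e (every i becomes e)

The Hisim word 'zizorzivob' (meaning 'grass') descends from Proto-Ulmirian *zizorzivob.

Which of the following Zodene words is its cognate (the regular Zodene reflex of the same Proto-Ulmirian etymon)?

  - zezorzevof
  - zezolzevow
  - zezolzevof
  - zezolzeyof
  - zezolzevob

zezolzevof

Zodene: *zizorzivob
  zizorzivob → zizorzivop   [final devoicing]
  zizorzivop → zizorzivof   [unconditioned shift]
  zizorzivof (rule 3 does not apply)
  zizorzivof → zizolzivof   [unconditioned shift]
  zizolzivof → zezolzevof   [vowel merger]
  giving Zodene zezolzevof.
Among the options, 'zezolzevof' alone shows every Zodene change applied in order.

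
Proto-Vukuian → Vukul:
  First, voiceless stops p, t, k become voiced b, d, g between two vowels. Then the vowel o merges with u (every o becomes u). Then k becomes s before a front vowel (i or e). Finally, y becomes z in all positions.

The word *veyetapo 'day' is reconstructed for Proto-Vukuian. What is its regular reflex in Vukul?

vezedabu

Vukul: *veyetapo > veyedabo > veyedabu > vezedabu  (by intervocalic voicing, vowel merger, unconditioned shift)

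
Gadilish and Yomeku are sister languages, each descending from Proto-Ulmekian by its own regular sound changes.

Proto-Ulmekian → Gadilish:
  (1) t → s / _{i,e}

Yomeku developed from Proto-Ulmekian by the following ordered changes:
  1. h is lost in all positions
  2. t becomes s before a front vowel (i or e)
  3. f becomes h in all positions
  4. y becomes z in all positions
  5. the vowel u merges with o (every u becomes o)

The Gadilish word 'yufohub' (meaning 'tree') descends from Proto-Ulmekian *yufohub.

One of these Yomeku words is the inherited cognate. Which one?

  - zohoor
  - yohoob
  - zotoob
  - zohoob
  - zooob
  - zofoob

zohoob

Yomeku: *yufohub > yufoub > yuhoub > zuhoub > zohoob  (by h-loss, unconditioned shift, unconditioned shift, vowel merger)
The other candidates each miss or misapply at least one Yomeku change.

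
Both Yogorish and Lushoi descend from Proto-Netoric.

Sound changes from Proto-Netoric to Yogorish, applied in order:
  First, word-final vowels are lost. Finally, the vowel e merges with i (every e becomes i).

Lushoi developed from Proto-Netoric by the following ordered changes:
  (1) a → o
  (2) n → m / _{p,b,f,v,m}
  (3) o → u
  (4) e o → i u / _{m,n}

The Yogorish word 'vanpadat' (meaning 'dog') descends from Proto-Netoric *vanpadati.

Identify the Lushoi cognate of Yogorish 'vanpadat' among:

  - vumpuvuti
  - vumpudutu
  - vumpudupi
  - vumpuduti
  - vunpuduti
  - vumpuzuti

vumpuduti

Lushoi: *vanpadati > vonpodoti > vompodoti > vumpuduti  (by vowel merger, nasal place assimilation, vowel merger)
Only 'vumpuduti' matches the regular Lushoi development of *vanpadati.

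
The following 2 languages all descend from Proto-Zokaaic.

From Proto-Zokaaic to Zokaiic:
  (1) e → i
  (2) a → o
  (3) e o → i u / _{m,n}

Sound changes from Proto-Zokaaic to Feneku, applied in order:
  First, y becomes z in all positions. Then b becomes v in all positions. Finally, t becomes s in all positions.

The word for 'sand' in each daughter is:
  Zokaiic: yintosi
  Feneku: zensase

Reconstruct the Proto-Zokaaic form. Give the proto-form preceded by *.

*yentase

Position 5: Zokaiic has o, Feneku has a. Feneku preserves a here (none of its changes turn any other segment into a), so the proto-segment is *a.
Position 4: Zokaiic has t, Feneku has s. Zokaiic preserves t here (none of its changes turn any other segment into t), so the proto-segment is *t.
Position 7: Zokaiic has i, Feneku has e. Feneku preserves e here (none of its changes turn any other segment into e), so the proto-segment is *e.
Verify the candidate proto-form against each daughter:
Zokaiic: *yentase > yintasi > yintosi  (by vowel merger, vowel merger)
Feneku: *yentase
  yentase → zentase   [unconditioned shift]
  zentase (rule 2 does not apply)
  zentase → zensase   [unconditioned shift]
  giving Feneku zensase.
*yentase is the unique common source.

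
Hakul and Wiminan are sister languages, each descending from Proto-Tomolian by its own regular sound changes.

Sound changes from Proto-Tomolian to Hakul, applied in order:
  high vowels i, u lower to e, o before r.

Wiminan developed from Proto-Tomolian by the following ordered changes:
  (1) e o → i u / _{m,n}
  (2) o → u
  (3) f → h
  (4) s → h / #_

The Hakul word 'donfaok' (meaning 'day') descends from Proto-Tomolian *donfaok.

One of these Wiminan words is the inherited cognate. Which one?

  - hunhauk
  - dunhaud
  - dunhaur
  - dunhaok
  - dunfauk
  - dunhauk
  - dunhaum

dunhauk

Wiminan: *donfaok > dunfaok > dunfauk > dunhauk  (by pre-nasal raising, vowel merger, unconditioned shift)
The other candidates each miss or misapply at least one Wiminan change.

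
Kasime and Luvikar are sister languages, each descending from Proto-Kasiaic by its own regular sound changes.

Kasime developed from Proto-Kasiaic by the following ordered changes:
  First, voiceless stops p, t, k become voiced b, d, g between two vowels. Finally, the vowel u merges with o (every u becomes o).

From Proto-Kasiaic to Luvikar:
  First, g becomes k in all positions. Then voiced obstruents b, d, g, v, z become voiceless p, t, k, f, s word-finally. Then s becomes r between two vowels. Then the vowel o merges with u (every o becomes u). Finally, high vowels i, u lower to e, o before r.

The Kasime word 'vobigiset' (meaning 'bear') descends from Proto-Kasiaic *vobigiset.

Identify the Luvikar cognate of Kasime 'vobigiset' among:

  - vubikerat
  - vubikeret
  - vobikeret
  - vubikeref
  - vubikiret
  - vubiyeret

vubikeret

Luvikar: *vobigiset > vobikiset > vobikiret > vubikiret > vubikeret  (by unconditioned shift, rhotacism, vowel merger, pre-rhotic lowering)
Only 'vubikeret' matches the regular Luvikar development of *vobigiset.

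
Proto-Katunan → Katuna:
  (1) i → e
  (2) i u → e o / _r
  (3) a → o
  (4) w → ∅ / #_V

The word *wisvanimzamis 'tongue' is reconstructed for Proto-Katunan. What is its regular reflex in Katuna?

esvonemzomes

Katuna: *wisvanimzamis
  wisvanimzamis → wesvanemzames   [vowel merger]
  wesvanemzames (rule 2 does not apply)
  wesvanemzames → wesvonemzomes   [vowel merger]
  wesvonemzomes → esvonemzomes   [glide loss]
  giving Katuna esvonemzomes.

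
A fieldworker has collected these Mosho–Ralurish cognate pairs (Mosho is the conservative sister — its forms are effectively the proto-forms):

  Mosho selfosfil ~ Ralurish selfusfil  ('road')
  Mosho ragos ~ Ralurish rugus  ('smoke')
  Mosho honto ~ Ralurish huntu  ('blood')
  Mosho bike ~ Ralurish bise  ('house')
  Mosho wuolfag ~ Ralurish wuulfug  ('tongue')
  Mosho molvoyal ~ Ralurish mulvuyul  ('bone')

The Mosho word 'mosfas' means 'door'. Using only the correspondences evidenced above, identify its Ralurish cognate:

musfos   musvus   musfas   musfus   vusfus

selfosfil ~ selfusfil, ragos ~ rugus — Mosho o corresponds to Ralurish u after a consonant, before a consonant other than r, m, n, p, b, f, v.
ragos ~ rugus, wuolfag ~ wuulfug — Mosho a corresponds to Ralurish u after a consonant, before a consonant other than r, m, n, p, b, f, v.
Applying these to Mosho 'mosfas':
  mosfas → musfas   (o→u after a consonant, before a consonant other than r, m, n, p, b, f, v)
  musfas → musfus   (a→u after a consonant, before a consonant other than r, m, n, p, b, f, v)
So the Ralurish cognate is 'musfus'.

musfus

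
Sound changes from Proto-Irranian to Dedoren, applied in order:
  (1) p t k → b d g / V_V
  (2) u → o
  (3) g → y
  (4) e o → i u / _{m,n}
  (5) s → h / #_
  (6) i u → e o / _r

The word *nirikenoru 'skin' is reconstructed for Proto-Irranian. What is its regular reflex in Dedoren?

Dedoren: *nirikenoru > nirigenoru > nirigenoro > niriyenoro > niriyinoro > neriyinoro  (by intervocalic voicing, vowel merger, unconditioned shift, pre-nasal raising, pre-rhotic lowering)

neriyinoro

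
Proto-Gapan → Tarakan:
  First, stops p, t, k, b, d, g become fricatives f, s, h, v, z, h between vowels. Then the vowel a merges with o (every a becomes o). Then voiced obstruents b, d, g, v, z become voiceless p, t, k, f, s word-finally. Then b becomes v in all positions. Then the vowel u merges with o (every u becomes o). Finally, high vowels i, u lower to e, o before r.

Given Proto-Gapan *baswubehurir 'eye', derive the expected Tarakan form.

voswovehorer

Tarakan: start from *baswubehurir.
  rule 1 (intervocalic lenition): baswubehurir → baswuvehurir
  rule 2 (vowel merger): baswuvehurir → boswuvehurir
  rule 3: no change — boswuvehurir
  rule 4 (unconditioned shift): boswuvehurir → voswuvehurir
  rule 5 (vowel merger): voswuvehurir → voswovehorir
  rule 6 (pre-rhotic lowering): voswovehorir → voswovehorer
  ⇒ Tarakan voswovehorer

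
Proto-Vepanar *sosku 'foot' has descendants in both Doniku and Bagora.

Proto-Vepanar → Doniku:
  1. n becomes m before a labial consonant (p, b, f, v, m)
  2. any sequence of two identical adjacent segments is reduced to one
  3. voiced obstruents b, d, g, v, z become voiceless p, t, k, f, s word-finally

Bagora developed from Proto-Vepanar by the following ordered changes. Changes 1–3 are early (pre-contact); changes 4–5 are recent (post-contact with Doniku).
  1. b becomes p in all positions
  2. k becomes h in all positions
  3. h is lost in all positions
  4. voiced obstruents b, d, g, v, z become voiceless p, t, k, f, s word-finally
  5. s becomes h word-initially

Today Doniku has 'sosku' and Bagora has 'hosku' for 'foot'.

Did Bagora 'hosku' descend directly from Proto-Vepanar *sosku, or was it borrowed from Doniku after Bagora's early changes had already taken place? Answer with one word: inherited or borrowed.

borrowed

If inherited, *sosku would pass through all of Bagora's changes:
Bagora: *sosku
  sosku (rule 1 does not apply)
  sosku → soshu   [unconditioned shift]
  soshu → sosu   [h-loss]
  sosu (rule 4 does not apply)
  sosu → hosu   [debuccalisation]
  giving Bagora hosu.
If borrowed from Doniku 'sosku' after the early changes, it would undergo only the recent ones:
  rule 4 (final devoicing): no change (sosku)
  rule 5 (debuccalisation): sosku → hosku
  ⇒ as a loan: hosku
Bagora 'hosku' matches the loan outcome 'hosku', not the inherited 'hosu' — it skipped the early Bagora changes, so it was borrowed from Doniku.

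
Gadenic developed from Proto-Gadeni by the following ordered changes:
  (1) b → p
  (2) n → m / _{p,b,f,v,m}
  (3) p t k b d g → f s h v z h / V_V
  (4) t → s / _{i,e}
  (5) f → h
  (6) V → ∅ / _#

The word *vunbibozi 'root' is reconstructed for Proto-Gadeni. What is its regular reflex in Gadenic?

Gadenic: *vunbibozi
  vunbibozi → vunpipozi   [unconditioned shift]
  vunpipozi → vumpipozi   [nasal place assimilation]
  vumpipozi → vumpifozi   [intervocalic lenition]
  vumpifozi (rule 4 does not apply)
  vumpifozi → vumpihozi   [unconditioned shift]
  vumpihozi → vumpihoz   [apocope]
  giving Gadenic vumpihoz.

vumpihoz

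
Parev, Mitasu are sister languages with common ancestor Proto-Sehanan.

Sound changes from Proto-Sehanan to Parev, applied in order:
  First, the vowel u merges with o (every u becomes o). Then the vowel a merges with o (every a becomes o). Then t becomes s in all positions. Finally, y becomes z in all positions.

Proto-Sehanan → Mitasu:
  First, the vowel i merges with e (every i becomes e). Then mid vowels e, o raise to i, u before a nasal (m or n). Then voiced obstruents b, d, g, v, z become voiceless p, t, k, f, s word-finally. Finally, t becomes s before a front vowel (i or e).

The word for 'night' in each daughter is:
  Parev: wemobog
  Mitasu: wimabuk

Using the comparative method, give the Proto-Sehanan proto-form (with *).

Position 4: Parev has o, Mitasu has a. Mitasu preserves a here (none of its changes turn any other segment into a), so the proto-segment is *a.
Position 6: Parev has o, Mitasu has u. Taking the neighbouring segments as reconstructed: Parev o could go back to *a or *o or *u; Mitasu u can only go back to *u — the one source consistent with every daughter is *u.
Continuing position by position gives *wemabug; check it forward:
Parev: *wemabug
  wemabug → wemabog   [vowel merger]
  wemabog → wemobog   [vowel merger]
  wemobog (rule 3 does not apply)
  wemobog (rule 4 does not apply)
  giving Parev wemobog.
Mitasu: *wemabug
  wemabug (rule 1 does not apply)
  wemabug → wimabug   [pre-nasal raising]
  wimabug → wimabuk   [final devoicing]
  wimabuk (rule 4 does not apply)
  giving Mitasu wimabuk.
No other proto-form is consistent with every reflex, so the reconstruction is *wemabug.

*wemabug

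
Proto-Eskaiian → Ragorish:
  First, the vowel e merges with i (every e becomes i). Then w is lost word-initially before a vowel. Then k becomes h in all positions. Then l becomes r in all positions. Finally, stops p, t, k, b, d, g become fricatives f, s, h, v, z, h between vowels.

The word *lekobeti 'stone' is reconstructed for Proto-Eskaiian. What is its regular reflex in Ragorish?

Ragorish: start from *lekobeti.
  rule 1 (vowel merger): lekobeti → likobiti
  rule 2: no change — likobiti
  rule 3 (unconditioned shift): likobiti → lihobiti
  rule 4 (unconditioned shift): lihobiti → rihobiti
  rule 5 (intervocalic lenition): rihobiti → rihovisi
  ⇒ Ragorish rihovisi

rihovisi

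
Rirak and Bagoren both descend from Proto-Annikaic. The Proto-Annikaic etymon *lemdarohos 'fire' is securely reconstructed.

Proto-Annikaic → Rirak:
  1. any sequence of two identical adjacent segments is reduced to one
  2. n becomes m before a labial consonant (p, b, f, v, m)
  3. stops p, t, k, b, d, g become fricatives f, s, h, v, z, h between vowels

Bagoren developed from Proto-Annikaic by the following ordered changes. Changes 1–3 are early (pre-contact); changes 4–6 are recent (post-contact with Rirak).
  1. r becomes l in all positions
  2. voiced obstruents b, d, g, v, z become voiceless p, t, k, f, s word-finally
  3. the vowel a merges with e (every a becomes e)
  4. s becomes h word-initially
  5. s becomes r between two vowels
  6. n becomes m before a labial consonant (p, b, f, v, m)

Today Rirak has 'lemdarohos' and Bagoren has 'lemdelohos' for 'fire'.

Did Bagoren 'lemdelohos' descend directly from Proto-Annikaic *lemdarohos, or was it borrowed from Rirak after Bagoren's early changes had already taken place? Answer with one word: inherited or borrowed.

inherited

If inherited, *lemdarohos would pass through all of Bagoren's changes:
Bagoren: *lemdarohos > lemdalohos > lemdelohos  (by unconditioned shift, vowel merger)
If borrowed from Rirak 'lemdarohos' after the early changes, it would undergo only the recent ones:
  rule 4 (debuccalisation): no change (lemdarohos)
  rule 5 (rhotacism): no change (lemdarohos)
  rule 6 (nasal place assimilation): no change (lemdarohos)
  ⇒ as a loan: lemdarohos
Bagoren 'lemdelohos' matches the inherited outcome exactly, so it is an inherited cognate, not a loan.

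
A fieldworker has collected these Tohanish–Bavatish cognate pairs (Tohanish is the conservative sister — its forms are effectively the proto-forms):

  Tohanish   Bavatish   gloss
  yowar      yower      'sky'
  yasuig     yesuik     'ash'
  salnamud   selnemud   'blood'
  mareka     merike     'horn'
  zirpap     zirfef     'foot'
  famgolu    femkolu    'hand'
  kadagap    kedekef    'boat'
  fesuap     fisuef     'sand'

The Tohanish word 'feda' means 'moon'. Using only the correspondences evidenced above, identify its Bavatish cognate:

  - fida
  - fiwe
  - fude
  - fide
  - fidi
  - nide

fide

mareka ~ merike, fesuap ~ fisuef — Tohanish e corresponds to Bavatish i after a consonant, before a consonant other than r, m, n, p, b, f, v.
mareka ~ merike — Tohanish a corresponds to Bavatish e word-finally.
Applying these to Tohanish 'feda':
  feda → fida   (e→i after a consonant, before a consonant other than r, m, n, p, b, f, v)
  fida → fide   (a→e word-finally)
So the Bavatish cognate is 'fide'.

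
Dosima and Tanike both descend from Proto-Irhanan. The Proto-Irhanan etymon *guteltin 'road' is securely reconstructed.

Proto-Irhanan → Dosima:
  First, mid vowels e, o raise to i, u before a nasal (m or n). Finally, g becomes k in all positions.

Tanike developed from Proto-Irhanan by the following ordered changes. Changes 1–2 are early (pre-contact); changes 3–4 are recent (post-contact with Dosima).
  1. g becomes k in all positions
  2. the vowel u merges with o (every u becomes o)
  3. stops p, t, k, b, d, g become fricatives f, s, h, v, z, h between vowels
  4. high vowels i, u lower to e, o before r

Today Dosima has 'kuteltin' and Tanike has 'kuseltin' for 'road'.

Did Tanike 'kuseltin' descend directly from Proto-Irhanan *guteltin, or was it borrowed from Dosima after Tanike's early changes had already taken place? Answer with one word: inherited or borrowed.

If inherited, *guteltin would pass through all of Tanike's changes:
Tanike: *guteltin
  guteltin → kuteltin   [unconditioned shift]
  kuteltin → koteltin   [vowel merger]
  koteltin → koseltin   [intervocalic lenition]
  koseltin (rule 4 does not apply)
  giving Tanike koseltin.
If borrowed from Dosima 'kuteltin' after the early changes, it would undergo only the recent ones:
  rule 3 (intervocalic lenition): kuteltin → kuseltin
  rule 4 (pre-rhotic lowering): no change (kuseltin)
  ⇒ as a loan: kuseltin
Tanike 'kuseltin' matches the loan outcome 'kuseltin', not the inherited 'koseltin' — it skipped the early Tanike changes, so it was borrowed from Dosima.

borrowed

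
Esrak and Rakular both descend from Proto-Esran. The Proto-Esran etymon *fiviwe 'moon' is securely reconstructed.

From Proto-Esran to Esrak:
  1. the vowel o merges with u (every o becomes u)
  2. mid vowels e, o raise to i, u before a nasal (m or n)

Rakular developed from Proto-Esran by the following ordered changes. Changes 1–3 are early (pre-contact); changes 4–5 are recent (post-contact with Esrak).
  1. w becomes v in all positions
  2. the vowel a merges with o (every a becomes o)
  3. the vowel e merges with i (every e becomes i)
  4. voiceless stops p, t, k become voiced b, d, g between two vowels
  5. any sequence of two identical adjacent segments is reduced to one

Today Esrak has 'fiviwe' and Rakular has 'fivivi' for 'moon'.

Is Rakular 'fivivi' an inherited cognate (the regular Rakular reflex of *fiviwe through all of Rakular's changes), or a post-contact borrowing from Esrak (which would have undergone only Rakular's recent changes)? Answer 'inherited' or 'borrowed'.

If inherited, *fiviwe would pass through all of Rakular's changes:
Rakular: *fiviwe
  fiviwe → fivive   [unconditioned shift]
  fivive (rule 2 does not apply)
  fivive → fivivi   [vowel merger]
  fivivi (rule 4 does not apply)
  fivivi (rule 5 does not apply)
  giving Rakular fivivi.
If borrowed from Esrak 'fiviwe' after the early changes, it would undergo only the recent ones:
  rule 4 (intervocalic voicing): no change (fiviwe)
  rule 5 (degemination): no change (fiviwe)
  ⇒ as a loan: fiviwe
Rakular 'fivivi' matches the inherited outcome exactly, so it is an inherited cognate, not a loan.

inherited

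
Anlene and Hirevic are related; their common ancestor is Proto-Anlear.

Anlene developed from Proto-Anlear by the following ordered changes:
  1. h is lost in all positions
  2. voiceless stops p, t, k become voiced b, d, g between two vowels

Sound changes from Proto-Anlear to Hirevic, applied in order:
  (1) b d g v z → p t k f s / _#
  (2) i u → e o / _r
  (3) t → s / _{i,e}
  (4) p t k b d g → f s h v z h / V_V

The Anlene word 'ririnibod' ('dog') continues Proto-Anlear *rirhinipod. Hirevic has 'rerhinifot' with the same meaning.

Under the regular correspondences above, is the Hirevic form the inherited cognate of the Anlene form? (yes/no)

yes

Derive the expected Hirevic reflex of *rirhinipod:
Hirevic: *rirhinipod > rirhinipot > rerhinipot > rerhinifot  (by final devoicing, pre-rhotic lowering, intervocalic lenition)
Hirevic 'rerhinifot' matches the regular reflex exactly, so the pair is cognate.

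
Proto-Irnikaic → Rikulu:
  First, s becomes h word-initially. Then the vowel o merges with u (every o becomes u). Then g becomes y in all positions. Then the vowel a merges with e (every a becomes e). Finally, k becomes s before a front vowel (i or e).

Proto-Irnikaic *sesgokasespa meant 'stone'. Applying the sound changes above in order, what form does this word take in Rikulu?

hesyusesespe

Rikulu: *sesgokasespa > hesgokasespa > hesgukasespa > hesyukasespa > hesyukesespe > hesyusesespe  (by debuccalisation, vowel merger, unconditioned shift, vowel merger, palatalisation)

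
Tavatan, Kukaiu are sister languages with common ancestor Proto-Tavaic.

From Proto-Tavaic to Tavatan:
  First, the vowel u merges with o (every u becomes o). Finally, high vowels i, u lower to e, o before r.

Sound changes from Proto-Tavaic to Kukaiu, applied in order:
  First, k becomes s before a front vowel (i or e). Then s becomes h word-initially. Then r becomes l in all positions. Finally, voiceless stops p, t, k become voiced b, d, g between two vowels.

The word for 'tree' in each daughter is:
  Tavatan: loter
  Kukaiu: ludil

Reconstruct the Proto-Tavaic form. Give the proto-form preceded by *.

*lutir

Position 2: Tavatan has o, Kukaiu has u. Kukaiu preserves u here (none of its changes turn any other segment into u), so the proto-segment is *u.
Position 3: Tavatan has t, Kukaiu has d. Tavatan preserves t here (none of its changes turn any other segment into t), so the proto-segment is *t.
Verify the candidate proto-form against each daughter:
Tavatan: start from *lutir.
  rule 1 (vowel merger): lutir → lotir
  rule 2 (pre-rhotic lowering): lotir → loter
  ⇒ Tavatan loter
Kukaiu: *lutir
  lutir (rule 1 does not apply)
  lutir (rule 2 does not apply)
  lutir → lutil   [unconditioned shift]
  lutil → ludil   [intervocalic voicing]
  giving Kukaiu ludil.
No other proto-form is consistent with every reflex, so the reconstruction is *lutir.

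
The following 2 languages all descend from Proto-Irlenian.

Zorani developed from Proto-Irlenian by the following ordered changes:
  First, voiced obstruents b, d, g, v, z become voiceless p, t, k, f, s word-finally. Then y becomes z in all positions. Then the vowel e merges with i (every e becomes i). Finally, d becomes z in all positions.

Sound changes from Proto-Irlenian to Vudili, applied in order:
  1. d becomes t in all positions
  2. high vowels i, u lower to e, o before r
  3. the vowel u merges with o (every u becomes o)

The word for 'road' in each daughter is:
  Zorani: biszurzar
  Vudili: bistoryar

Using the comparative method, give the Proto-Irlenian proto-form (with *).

*bisduryar

Position 5: Zorani has u, Vudili has o. Zorani preserves u here (none of its changes turn any other segment into u), so the proto-segment is *u.
Position 7: Zorani has z, Vudili has y. Vudili preserves y here (none of its changes turn any other segment into y), so the proto-segment is *y.
Position 4: Zorani has z, Vudili has t. Taking the neighbouring segments as reconstructed: Zorani z could go back to *d or *z or *y; Vudili t could go back to *t or *d — the one source consistent with every daughter is *d.
The remaining positions agree across the daughters. Check the candidate against every language:
Zorani: start from *bisduryar.
  rule 1: no change — bisduryar
  rule 2 (unconditioned shift): bisduryar → bisdurzar
  rule 3: no change — bisdurzar
  rule 4 (unconditioned shift): bisdurzar → biszurzar
  ⇒ Zorani biszurzar
Vudili: start from *bisduryar.
  rule 1 (unconditioned shift): bisduryar → bisturyar
  rule 2 (pre-rhotic lowering): bisturyar → bistoryar
  rule 3: no change — bistoryar
  ⇒ Vudili bistoryar
No other proto-form is consistent with every reflex, so the reconstruction is *bisduryar.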